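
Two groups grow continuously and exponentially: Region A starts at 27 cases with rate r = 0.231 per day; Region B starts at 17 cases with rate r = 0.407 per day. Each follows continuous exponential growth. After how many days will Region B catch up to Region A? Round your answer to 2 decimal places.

27·e^(0.231t) = 17·e^(0.407t)
27/17 = e^((0.407 − 0.231)t) → ln(1.58824) = 0.176·t
t = 0.46262 / 0.176

t ≈ 2.63 days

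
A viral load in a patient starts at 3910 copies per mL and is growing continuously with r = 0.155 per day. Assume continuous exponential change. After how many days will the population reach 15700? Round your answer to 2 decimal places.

t ≈ 8.97 days

15700 = 3910 · e^(0.155·t)
t = ln(15700/3910) / 0.155 = ln(4.01535) / 0.155 = 1.39012 / 0.155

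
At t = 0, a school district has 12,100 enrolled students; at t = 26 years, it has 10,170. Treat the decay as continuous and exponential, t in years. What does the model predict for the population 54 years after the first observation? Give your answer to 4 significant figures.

r = ln(10170/12100) / 26 ≈ -0.006683 per year
P(54) = 12100 · e^(-0.006683·54) = 12100 · 0.69705 ≈ 8434.35

≈ 8,434 enrolled students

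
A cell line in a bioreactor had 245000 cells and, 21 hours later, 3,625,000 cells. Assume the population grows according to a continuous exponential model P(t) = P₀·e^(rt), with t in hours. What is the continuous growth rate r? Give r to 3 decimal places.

3625000 = 245000 · e^(r·21)
e^(21r) = 3625000/245000 = 14.79592
r = ln(14.79592) / 21 = 2.69435 / 21

r ≈ 0.128 per hour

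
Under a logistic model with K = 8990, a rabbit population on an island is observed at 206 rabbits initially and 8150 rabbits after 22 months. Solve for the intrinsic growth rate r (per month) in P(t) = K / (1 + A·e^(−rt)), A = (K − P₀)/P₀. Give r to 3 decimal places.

A = (8990 − 206)/206 = 42.64078
8150 = 8990/(1 + 42.64078·e^(−r·22)) → e^(−22r) = (1.10307 − 1)/42.64078 = 0.002417
r = −ln(0.002417)/22 = 6.02518/22

r ≈ 0.274 per month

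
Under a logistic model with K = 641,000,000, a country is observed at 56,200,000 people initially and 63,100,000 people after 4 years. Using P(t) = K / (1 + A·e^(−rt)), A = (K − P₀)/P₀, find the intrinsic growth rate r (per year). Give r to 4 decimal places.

A = (641000000 − 56200000)/56200000 = 10.40569
63100000 = 641000000/(1 + 10.40569·e^(−r·4)) → e^(−4r) = (10.15848 − 1)/10.40569 = 0.880141
r = −ln(0.880141)/4 = 0.12767/4

r ≈ 0.0319 per year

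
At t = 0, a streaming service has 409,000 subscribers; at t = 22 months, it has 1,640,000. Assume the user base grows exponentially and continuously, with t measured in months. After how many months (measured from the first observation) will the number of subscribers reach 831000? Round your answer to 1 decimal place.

t ≈ 11.2 months

r = ln(1640000/409000) / 22 ≈ 0.063124 per month
t = ln(831000/409000) / r = 0.70891 / 0.063124 ≈ 11.23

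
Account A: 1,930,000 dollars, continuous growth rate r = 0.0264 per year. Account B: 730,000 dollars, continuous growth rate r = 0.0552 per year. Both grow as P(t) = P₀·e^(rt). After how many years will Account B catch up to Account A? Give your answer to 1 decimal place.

1930000·e^(0.0264t) = 730000·e^(0.0552t)
1930000/730000 = e^((0.0552 − 0.0264)t) → ln(2.64384) = 0.0288·t
t = 0.97223 / 0.0288

t ≈ 33.8 years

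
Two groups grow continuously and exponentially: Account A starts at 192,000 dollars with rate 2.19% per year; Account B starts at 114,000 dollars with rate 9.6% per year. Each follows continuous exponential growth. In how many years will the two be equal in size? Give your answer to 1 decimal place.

t ≈ 7.0 years

192000·e^(0.0219t) = 114000·e^(0.096t)
192000/114000 = e^((0.096 − 0.0219)t) → ln(1.68421) = 0.0741·t
t = 0.5213 / 0.0741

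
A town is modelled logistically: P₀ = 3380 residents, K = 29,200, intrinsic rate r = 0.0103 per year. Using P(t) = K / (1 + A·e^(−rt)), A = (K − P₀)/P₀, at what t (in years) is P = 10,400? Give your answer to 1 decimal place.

A = (29200 − 3380)/3380 = 7.63905
10400 = 29200/(1 + 7.63905·e^(−0.0103t)) → 1 + 7.63905·e^(−0.0103t) = 2.80769
e^(−0.0103t) = 0.236638 → t = ln(4.22586)/0.0103 = 1.44122/0.0103

t ≈ 139.9 years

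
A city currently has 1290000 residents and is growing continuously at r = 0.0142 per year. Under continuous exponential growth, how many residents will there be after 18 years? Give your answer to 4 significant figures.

P(18) = 1290000 · e^(0.0142·18) = 1290000 · e^(0.2556)
= 1290000 · 1.29124 ≈ 1665694.61

≈ 1,666,000 residents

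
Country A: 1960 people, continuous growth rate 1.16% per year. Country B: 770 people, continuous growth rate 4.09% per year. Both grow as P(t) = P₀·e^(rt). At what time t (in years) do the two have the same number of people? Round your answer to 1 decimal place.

t ≈ 31.9 years

1960·e^(0.0116t) = 770·e^(0.0409t)
1960/770 = e^((0.0409 − 0.0116)t) → ln(2.54545) = 0.0293·t
t = 0.93431 / 0.0293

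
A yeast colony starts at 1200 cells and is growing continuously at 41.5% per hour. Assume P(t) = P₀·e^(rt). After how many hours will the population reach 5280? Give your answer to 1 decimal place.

t ≈ 3.6 hours

5280 = 1200 · e^(0.415·t)
t = ln(5280/1200) / 0.415 = ln(4.4) / 0.415 = 1.4816 / 0.415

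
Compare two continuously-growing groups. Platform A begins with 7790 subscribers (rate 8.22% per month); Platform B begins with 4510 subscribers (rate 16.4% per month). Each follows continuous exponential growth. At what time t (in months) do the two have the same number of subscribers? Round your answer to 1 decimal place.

t ≈ 6.7 months

7790·e^(0.0822t) = 4510·e^(0.164t)
7790/4510 = e^((0.164 − 0.0822)t) → ln(1.72727) = 0.0818·t
t = 0.54654 / 0.0818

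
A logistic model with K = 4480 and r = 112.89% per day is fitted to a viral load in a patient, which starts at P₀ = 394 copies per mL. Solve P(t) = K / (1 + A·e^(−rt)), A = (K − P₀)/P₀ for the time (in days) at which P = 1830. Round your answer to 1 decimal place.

A = (4480 − 394)/394 = 10.37056
1830 = 4480/(1 + 10.37056·e^(−1.1289t)) → 1 + 10.37056·e^(−1.1289t) = 2.44809
e^(−1.1289t) = 0.139634 → t = ln(7.16156)/1.1289 = 1.96873/1.1289

t ≈ 1.7 days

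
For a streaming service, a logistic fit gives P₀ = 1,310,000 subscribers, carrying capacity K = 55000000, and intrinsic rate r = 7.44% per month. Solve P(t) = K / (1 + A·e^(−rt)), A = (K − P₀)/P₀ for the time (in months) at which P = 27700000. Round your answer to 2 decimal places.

t ≈ 50.10 months

A = (55000000 − 1310000)/1310000 = 40.98473
27700000 = 55000000/(1 + 40.98473·e^(−0.0744t)) → 1 + 40.98473·e^(−0.0744t) = 1.98556
e^(−0.0744t) = 0.024047 → t = ln(41.58524)/0.0744 = 3.72775/0.0744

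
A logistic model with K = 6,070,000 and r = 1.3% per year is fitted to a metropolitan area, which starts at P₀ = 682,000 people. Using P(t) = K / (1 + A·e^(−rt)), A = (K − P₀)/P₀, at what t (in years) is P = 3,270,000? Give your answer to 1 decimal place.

A = (6070000 − 682000)/682000 = 7.90029
3270000 = 6070000/(1 + 7.90029·e^(−0.013t)) → 1 + 7.90029·e^(−0.013t) = 1.85627
e^(−0.013t) = 0.108384 → t = ln(9.22641)/0.013 = 2.22207/0.013

t ≈ 170.9 years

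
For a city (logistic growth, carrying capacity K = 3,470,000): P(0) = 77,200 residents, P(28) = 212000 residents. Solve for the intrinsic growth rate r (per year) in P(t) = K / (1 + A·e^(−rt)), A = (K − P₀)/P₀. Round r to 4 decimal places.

A = (3470000 − 77200)/77200 = 43.94819
212000 = 3470000/(1 + 43.94819·e^(−r·28)) → e^(−28r) = (16.36792 − 1)/43.94819 = 0.349683
r = −ln(0.349683)/28 = 1.05073/28

r ≈ 0.0375 per year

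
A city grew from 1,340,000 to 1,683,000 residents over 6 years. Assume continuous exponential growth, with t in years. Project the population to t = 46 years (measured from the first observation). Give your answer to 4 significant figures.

≈ 7,690,000 residents

r = ln(1683000/1340000) / 6 ≈ 0.037985 per year
P(46) = 1340000 · e^(0.037985·46) = 1340000 · 5.73907 ≈ 7690352.26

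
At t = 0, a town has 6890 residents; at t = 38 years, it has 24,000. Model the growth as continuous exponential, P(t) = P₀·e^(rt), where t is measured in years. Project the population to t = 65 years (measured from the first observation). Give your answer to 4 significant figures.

r = ln(24000/6890) / 38 ≈ 0.032842 per year
P(65) = 6890 · e^(0.032842·65) = 6890 · 8.45457 ≈ 58252

≈ 58,250 residents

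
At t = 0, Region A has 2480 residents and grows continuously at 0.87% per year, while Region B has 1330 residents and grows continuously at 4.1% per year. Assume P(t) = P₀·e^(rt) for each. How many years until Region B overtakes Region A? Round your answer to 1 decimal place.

2480·e^(0.0087t) = 1330·e^(0.041t)
2480/1330 = e^((0.041 − 0.0087)t) → ln(1.86466) = 0.0323·t
t = 0.62308 / 0.0323

t ≈ 19.3 years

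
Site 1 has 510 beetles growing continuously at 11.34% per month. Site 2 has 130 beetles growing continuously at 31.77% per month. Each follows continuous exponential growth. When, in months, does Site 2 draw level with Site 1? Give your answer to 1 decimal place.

t ≈ 6.7 months

510·e^(0.1134t) = 130·e^(0.3177t)
510/130 = e^((0.3177 − 0.1134)t) → ln(3.92308) = 0.2043·t
t = 1.36688 / 0.2043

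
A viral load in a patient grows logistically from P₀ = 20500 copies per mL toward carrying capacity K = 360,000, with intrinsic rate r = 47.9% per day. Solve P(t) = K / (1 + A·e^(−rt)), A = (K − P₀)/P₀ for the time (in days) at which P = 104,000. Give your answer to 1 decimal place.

t ≈ 4.0 days

A = (360000 − 20500)/20500 = 16.56098
104000 = 360000/(1 + 16.56098·e^(−0.479t)) → 1 + 16.56098·e^(−0.479t) = 3.46154
e^(−0.479t) = 0.148635 → t = ln(6.7279)/0.479 = 1.90626/0.479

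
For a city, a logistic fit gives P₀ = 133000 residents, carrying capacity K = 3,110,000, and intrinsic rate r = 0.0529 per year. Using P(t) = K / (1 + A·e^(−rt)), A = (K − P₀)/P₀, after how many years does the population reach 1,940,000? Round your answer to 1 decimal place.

A = (3110000 − 133000)/133000 = 22.38346
1940000 = 3110000/(1 + 22.38346·e^(−0.0529t)) → 1 + 22.38346·e^(−0.0529t) = 1.60309
e^(−0.0529t) = 0.026944 → t = ln(37.11445)/0.0529 = 3.61401/0.0529

t ≈ 68.3 years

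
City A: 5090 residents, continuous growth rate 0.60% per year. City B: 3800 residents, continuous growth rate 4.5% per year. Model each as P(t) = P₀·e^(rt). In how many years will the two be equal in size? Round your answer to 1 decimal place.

5090·e^(0.006t) = 3800·e^(0.045t)
5090/3800 = e^((0.045 − 0.006)t) → ln(1.33947) = 0.039·t
t = 0.29228 / 0.039

t ≈ 7.5 years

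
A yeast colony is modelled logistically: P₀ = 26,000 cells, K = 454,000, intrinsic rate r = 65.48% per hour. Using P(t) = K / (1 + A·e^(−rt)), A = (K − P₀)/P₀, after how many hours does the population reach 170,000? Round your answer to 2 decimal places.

t ≈ 3.49 hours

A = (454000 − 26000)/26000 = 16.46154
170000 = 454000/(1 + 16.46154·e^(−0.6548t)) → 1 + 16.46154·e^(−0.6548t) = 2.67059
e^(−0.6548t) = 0.101484 → t = ln(9.85374)/0.6548 = 2.28785/0.6548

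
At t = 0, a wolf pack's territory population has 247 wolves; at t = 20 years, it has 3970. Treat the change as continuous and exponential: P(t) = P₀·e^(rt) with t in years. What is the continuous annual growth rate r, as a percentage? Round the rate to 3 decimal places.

3970 = 247 · e^(r·20)
e^(20r) = 3970/247 = 16.07287
r = ln(16.07287) / 20 = 2.77713 / 20

r ≈ 13.886% per year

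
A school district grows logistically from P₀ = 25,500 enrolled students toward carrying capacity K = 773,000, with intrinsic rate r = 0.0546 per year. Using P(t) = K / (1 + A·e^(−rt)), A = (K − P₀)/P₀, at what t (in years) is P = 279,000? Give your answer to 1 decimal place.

t ≈ 51.4 years

A = (773000 − 25500)/25500 = 29.31373
279000 = 773000/(1 + 29.31373·e^(−0.0546t)) → 1 + 29.31373·e^(−0.0546t) = 2.77061
e^(−0.0546t) = 0.060402 → t = ln(16.55573)/0.0546 = 2.80673/0.0546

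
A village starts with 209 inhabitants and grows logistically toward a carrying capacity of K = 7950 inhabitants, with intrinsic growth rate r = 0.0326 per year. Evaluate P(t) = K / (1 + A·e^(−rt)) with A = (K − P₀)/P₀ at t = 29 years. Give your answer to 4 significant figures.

A = (7950 − 209)/209 = 37.03828
P(29) = 7950 / (1 + 37.03828·e^(−0.0326·29)) = 7950 / (1 + 37.03828·0.388524)
= 7950 / 15.39026 ≈ 516.56

≈ 516.6 inhabitants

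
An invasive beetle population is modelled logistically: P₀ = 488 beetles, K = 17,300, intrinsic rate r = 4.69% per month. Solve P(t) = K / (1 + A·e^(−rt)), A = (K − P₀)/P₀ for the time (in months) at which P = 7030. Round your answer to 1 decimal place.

t ≈ 67.4 months

A = (17300 − 488)/488 = 34.45082
7030 = 17300/(1 + 34.45082·e^(−0.0469t)) → 1 + 34.45082·e^(−0.0469t) = 2.46088
e^(−0.0469t) = 0.042405 → t = ln(23.58221)/0.0469 = 3.16049/0.0469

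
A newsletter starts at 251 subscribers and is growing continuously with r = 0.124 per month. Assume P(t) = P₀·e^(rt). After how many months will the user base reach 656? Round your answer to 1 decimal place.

656 = 251 · e^(0.124·t)
t = ln(656/251) / 0.124 = ln(2.61355) / 0.124 = 0.96071 / 0.124

t ≈ 7.7 months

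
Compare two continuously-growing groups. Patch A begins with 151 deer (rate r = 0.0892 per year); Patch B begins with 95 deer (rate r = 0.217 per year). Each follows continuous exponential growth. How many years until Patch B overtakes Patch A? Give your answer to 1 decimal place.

151·e^(0.0892t) = 95·e^(0.217t)
151/95 = e^((0.217 − 0.0892)t) → ln(1.58947) = 0.1278·t
t = 0.4634 / 0.1278

t ≈ 3.6 years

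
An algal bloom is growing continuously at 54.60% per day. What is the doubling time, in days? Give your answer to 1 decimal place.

doubling time = ln(2) / |r| = 0.69315 / 0.546

doubling time ≈ 1.3 days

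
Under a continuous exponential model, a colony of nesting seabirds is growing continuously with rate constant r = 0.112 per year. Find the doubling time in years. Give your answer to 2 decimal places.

doubling time = ln(2) / |r| = 0.69315 / 0.112

doubling time ≈ 6.19 years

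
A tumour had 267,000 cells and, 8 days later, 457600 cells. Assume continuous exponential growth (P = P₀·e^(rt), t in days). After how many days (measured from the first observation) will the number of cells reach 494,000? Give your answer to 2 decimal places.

r = ln(457600/267000) / 8 ≈ 0.067343 per day
t = ln(494000/267000) / r = 0.61529 / 0.067343 ≈ 9.137

t ≈ 9.14 days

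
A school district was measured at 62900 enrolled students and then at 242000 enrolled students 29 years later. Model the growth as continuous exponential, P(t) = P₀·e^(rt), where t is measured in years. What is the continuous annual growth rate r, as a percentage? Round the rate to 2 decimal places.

242000 = 62900 · e^(r·29)
e^(29r) = 242000/62900 = 3.84738
r = ln(3.84738) / 29 = 1.34739 / 29

r ≈ 4.65% per year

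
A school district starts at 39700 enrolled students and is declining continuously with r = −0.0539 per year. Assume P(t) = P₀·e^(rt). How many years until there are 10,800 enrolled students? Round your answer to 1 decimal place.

10800 = 39700 · e^(-0.0539·t)
t = ln(10800/39700) / -0.0539 = ln(0.27204) / -0.0539 = -1.30181 / -0.0539

t ≈ 24.2 years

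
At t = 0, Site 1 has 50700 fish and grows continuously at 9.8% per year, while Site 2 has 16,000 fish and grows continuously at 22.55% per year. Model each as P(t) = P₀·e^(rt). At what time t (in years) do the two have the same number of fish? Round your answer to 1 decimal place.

t ≈ 9.0 years

50700·e^(0.098t) = 16000·e^(0.2255t)
50700/16000 = e^((0.2255 − 0.098)t) → ln(3.16875) = 0.1275·t
t = 1.15334 / 0.1275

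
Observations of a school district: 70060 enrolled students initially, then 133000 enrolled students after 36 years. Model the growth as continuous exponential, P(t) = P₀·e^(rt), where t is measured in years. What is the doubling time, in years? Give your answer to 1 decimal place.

r = ln(133000/70060) / 36 = ln(1.89837) / 36 ≈ 0.017805 per year
doubling time = ln 2 / |r| = 0.69315 / 0.017805

doubling time ≈ 38.9 years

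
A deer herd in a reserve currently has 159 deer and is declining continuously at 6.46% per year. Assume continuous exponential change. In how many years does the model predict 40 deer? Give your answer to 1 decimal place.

40 = 159 · e^(-0.0646·t)
t = ln(40/159) / -0.0646 = ln(0.25157) / -0.0646 = -1.38002 / -0.0646

t ≈ 21.4 years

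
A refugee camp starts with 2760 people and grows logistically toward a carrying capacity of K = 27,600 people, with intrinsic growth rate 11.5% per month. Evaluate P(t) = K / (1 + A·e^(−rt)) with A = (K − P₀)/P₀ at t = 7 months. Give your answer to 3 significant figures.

≈ 5,490 people

A = (27600 − 2760)/2760 = 9
P(7) = 27600 / (1 + 9·e^(−0.115·7)) = 27600 / (1 + 9·0.447088)
= 27600 / 5.02379 ≈ 5493.86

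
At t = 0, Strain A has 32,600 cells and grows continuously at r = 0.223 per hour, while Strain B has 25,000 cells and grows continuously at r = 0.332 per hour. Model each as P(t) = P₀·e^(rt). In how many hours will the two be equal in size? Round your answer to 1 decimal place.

32600·e^(0.223t) = 25000·e^(0.332t)
32600/25000 = e^((0.332 − 0.223)t) → ln(1.304) = 0.109·t
t = 0.26544 / 0.109

t ≈ 2.4 hours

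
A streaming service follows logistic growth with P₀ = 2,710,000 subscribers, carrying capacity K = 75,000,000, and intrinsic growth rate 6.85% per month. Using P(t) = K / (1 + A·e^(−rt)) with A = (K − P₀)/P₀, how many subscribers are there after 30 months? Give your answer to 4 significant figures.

A = (75000000 − 2710000)/2710000 = 26.67528
P(30) = 75000000 / (1 + 26.67528·e^(−0.0685·30)) = 75000000 / (1 + 26.67528·0.128093)
= 75000000 / 4.41691 ≈ 16980189.49

≈ 16,980,000 subscribers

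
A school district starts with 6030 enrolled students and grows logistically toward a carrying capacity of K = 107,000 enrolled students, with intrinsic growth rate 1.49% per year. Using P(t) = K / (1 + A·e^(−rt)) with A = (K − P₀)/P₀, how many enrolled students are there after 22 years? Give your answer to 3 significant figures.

A = (107000 − 6030)/6030 = 16.74461
P(22) = 107000 / (1 + 16.74461·e^(−0.0149·22)) = 107000 / (1 + 16.74461·0.720507)
= 107000 / 13.06461 ≈ 8190.06

≈ 8,190 enrolled students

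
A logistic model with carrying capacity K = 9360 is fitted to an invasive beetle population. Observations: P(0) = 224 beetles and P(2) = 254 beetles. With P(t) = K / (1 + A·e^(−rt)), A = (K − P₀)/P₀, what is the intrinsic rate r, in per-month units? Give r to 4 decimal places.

r ≈ 0.0645 per month

A = (9360 − 224)/224 = 40.78571
254 = 9360/(1 + 40.78571·e^(−r·2)) → e^(−2r) = (36.85039 − 1)/40.78571 = 0.878994
r = −ln(0.878994)/2 = 0.12898/2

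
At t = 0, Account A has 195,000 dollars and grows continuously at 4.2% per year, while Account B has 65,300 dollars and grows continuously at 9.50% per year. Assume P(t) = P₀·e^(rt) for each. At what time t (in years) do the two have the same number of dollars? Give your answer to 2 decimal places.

t ≈ 20.64 years

195000·e^(0.042t) = 65300·e^(0.095t)
195000/65300 = e^((0.095 − 0.042)t) → ln(2.98622) = 0.053·t
t = 1.09401 / 0.053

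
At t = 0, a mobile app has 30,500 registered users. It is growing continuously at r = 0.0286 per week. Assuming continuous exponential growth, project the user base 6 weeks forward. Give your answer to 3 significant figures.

≈ 36,200 registered users

P(6) = 30500 · e^(0.0286·6) = 30500 · e^(0.1716)
= 30500 · 1.1872 ≈ 36209.69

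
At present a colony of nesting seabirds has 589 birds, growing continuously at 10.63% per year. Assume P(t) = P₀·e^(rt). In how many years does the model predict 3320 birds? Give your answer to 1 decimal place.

t ≈ 16.3 years

3320 = 589 · e^(0.1063·t)
t = ln(3320/589) / 0.1063 = ln(5.63667) / 0.1063 = 1.72929 / 0.1063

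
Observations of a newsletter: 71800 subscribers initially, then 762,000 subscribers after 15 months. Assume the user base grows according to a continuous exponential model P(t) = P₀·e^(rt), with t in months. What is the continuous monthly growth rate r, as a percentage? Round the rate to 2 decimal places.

r ≈ 15.75% per month

762000 = 71800 · e^(r·15)
e^(15r) = 762000/71800 = 10.61281
r = ln(10.61281) / 15 = 2.36206 / 15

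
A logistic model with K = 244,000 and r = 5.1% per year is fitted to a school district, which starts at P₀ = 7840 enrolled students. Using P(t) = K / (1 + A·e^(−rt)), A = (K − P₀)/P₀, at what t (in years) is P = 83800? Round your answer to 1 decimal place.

A = (244000 − 7840)/7840 = 30.12245
83800 = 244000/(1 + 30.12245·e^(−0.051t)) → 1 + 30.12245·e^(−0.051t) = 2.91169
e^(−0.051t) = 0.063464 → t = ln(15.75694)/0.051 = 2.75728/0.051

t ≈ 54.1 years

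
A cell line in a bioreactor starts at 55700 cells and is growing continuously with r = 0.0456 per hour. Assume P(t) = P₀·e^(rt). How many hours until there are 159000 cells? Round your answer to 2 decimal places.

159000 = 55700 · e^(0.0456·t)
t = ln(159000/55700) / 0.0456 = ln(2.85458) / 0.0456 = 1.04892 / 0.0456

t ≈ 23.00 hours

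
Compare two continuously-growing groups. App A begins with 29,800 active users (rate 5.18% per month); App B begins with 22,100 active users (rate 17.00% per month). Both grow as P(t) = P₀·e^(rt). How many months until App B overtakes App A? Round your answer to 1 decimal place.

29800·e^(0.0518t) = 22100·e^(0.17t)
29800/22100 = e^((0.17 − 0.0518)t) → ln(1.34842) = 0.1182·t
t = 0.29893 / 0.1182

t ≈ 2.5 months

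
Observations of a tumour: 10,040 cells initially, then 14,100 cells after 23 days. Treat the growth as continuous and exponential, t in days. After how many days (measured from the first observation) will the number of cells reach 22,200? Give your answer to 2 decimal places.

r = ln(14100/10040) / 23 ≈ 0.014765 per day
t = ln(22200/10040) / r = 0.79352 / 0.014765 ≈ 53.743

t ≈ 53.74 days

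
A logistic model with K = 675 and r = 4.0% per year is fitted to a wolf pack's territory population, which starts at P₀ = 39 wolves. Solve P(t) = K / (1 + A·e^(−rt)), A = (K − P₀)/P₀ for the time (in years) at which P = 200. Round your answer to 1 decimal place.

A = (675 − 39)/39 = 16.30769
200 = 675/(1 + 16.30769·e^(−0.04t)) → 1 + 16.30769·e^(−0.04t) = 3.375
e^(−0.04t) = 0.145637 → t = ln(6.8664)/0.04 = 1.92664/0.04

t ≈ 48.2 years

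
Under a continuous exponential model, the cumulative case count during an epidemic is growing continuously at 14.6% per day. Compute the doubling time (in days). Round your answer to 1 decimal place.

doubling time ≈ 4.7 days

doubling time = ln(2) / |r| = 0.69315 / 0.146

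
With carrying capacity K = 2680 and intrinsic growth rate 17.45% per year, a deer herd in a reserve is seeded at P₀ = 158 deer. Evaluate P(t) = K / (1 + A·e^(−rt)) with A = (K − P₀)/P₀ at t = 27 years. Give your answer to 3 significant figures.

≈ 2,340 deer

A = (2680 − 158)/158 = 15.96203
P(27) = 2680 / (1 + 15.96203·e^(−0.1745·27)) = 2680 / (1 + 15.96203·0.008991)
= 2680 / 1.14352 ≈ 2343.64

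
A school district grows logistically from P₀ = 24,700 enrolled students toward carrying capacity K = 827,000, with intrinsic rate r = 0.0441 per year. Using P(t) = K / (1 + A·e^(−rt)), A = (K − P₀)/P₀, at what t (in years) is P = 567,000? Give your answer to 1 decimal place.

A = (827000 − 24700)/24700 = 32.48178
567000 = 827000/(1 + 32.48178·e^(−0.0441t)) → 1 + 32.48178·e^(−0.0441t) = 1.45855
e^(−0.0441t) = 0.014117 → t = ln(70.83527)/0.0441 = 4.26036/0.0441

t ≈ 96.6 years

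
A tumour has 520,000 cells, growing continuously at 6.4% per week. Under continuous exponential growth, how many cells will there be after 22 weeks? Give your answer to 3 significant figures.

P(22) = 520000 · e^(0.064·22) = 520000 · e^(1.408)
= 520000 · 4.08777 ≈ 2125641.27

≈ 2,130,000 cells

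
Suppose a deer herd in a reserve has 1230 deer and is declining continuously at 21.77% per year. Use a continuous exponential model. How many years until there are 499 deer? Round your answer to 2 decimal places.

499 = 1230 · e^(-0.2177·t)
t = ln(499/1230) / -0.2177 = ln(0.40569) / -0.2177 = -0.90216 / -0.2177

t ≈ 4.14 years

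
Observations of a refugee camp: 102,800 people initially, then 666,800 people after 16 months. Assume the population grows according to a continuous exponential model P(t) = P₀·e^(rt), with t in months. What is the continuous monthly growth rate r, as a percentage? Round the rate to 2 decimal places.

666800 = 102800 · e^(r·16)
e^(16r) = 666800/102800 = 6.48638
r = ln(6.48638) / 16 = 1.8697 / 16

r ≈ 11.69% per month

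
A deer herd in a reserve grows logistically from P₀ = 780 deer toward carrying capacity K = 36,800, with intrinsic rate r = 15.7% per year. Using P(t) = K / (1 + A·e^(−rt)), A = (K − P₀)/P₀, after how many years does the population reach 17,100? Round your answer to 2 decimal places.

t ≈ 23.51 years

A = (36800 − 780)/780 = 46.17949
17100 = 36800/(1 + 46.17949·e^(−0.157t)) → 1 + 46.17949·e^(−0.157t) = 2.15205
e^(−0.157t) = 0.024947 → t = ln(40.08473)/0.157 = 3.691/0.157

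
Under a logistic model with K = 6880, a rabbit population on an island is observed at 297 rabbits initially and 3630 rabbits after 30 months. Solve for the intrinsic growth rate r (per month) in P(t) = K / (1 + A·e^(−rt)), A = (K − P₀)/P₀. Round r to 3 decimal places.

r ≈ 0.107 per month

A = (6880 − 297)/297 = 22.16498
3630 = 6880/(1 + 22.16498·e^(−r·30)) → e^(−30r) = (1.89532 − 1)/22.16498 = 0.040393
r = −ln(0.040393)/30 = 3.20909/30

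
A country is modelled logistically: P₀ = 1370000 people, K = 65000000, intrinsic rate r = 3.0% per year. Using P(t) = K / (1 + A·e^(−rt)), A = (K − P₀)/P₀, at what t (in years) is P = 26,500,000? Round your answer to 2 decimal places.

t ≈ 115.49 years

A = (65000000 − 1370000)/1370000 = 46.44526
26500000 = 65000000/(1 + 46.44526·e^(−0.03t)) → 1 + 46.44526·e^(−0.03t) = 2.45283
e^(−0.03t) = 0.03128 → t = ln(31.96881)/0.03 = 3.46476/0.03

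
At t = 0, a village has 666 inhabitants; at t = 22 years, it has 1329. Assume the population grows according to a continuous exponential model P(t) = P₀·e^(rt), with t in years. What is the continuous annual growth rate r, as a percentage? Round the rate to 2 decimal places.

1329 = 666 · e^(r·22)
e^(22r) = 1329/666 = 1.9955
r = ln(1.9955) / 22 = 0.69089 / 22

r ≈ 3.14% per year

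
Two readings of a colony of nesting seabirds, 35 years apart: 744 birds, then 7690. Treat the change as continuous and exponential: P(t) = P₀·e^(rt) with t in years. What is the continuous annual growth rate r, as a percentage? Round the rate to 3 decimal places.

r ≈ 6.673% per year

7690 = 744 · e^(r·35)
e^(35r) = 7690/744 = 10.33602
r = ln(10.33602) / 35 = 2.33564 / 35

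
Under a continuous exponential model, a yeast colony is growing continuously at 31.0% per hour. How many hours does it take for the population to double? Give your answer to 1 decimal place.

doubling time = ln(2) / |r| = 0.69315 / 0.31

doubling time ≈ 2.2 hours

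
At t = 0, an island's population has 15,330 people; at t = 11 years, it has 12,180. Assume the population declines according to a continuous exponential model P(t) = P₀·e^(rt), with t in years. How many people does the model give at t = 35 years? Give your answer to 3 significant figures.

r = ln(12180/15330) / 11 ≈ -0.020911 per year
P(35) = 15330 · e^(-0.020911·35) = 15330 · 0.48101 ≈ 7373.86

≈ 7,370 people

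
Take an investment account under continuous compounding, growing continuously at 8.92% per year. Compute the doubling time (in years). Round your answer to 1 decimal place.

doubling time ≈ 7.8 years

doubling time = ln(2) / |r| = 0.69315 / 0.0892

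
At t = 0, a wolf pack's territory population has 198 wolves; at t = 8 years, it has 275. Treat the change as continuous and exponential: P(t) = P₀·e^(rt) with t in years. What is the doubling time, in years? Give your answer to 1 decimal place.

r = ln(275/198) / 8 = ln(1.38889) / 8 ≈ 0.041063 per year
doubling time = ln 2 / |r| = 0.69315 / 0.041063

doubling time ≈ 16.9 years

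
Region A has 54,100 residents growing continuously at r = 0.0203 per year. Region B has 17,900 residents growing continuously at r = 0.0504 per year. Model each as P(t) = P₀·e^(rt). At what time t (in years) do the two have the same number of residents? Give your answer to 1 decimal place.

t ≈ 36.7 years

54100·e^(0.0203t) = 17900·e^(0.0504t)
54100/17900 = e^((0.0504 − 0.0203)t) → ln(3.02235) = 0.0301·t
t = 1.10603 / 0.0301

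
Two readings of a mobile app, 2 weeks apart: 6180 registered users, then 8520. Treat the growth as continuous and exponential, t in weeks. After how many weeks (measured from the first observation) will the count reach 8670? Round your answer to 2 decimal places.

r = ln(8520/6180) / 2 ≈ 0.160549 per week
t = ln(8670/6180) / r = 0.33855 / 0.160549 ≈ 2.109

t ≈ 2.11 weeks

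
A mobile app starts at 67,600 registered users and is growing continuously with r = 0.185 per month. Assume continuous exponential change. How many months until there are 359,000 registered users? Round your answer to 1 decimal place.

359000 = 67600 · e^(0.185·t)
t = ln(359000/67600) / 0.185 = ln(5.31065) / 0.185 = 1.66971 / 0.185

t ≈ 9.0 months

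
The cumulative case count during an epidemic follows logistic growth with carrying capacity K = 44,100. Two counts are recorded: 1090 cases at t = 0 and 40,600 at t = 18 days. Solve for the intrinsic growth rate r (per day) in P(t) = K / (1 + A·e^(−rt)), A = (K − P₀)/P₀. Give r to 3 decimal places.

r ≈ 0.340 per day

A = (44100 − 1090)/1090 = 39.45872
40600 = 44100/(1 + 39.45872·e^(−r·18)) → e^(−18r) = (1.08621 − 1)/39.45872 = 0.002185
r = −ln(0.002185)/18 = 6.12626/18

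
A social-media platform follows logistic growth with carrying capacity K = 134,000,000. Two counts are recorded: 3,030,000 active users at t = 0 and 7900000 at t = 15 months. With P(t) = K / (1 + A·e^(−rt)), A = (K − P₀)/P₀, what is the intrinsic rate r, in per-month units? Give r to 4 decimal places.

r ≈ 0.0664 per month

A = (134000000 − 3030000)/3030000 = 43.22442
7900000 = 134000000/(1 + 43.22442·e^(−r·15)) → e^(−15r) = (16.96203 − 1)/43.22442 = 0.369283
r = −ln(0.369283)/15 = 0.99619/15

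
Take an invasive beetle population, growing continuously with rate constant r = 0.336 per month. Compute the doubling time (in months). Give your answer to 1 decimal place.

doubling time = ln(2) / |r| = 0.69315 / 0.336

doubling time ≈ 2.1 months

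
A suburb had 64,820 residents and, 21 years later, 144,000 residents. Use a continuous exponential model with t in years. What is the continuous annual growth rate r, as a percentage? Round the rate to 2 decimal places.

144000 = 64820 · e^(r·21)
e^(21r) = 144000/64820 = 2.22154
r = ln(2.22154) / 21 = 0.7982 / 21

r ≈ 3.80% per year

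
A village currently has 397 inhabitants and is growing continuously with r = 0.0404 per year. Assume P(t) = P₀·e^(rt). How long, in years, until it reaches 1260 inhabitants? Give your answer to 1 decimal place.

1260 = 397 · e^(0.0404·t)
t = ln(1260/397) / 0.0404 = ln(3.1738) / 0.0404 = 1.15493 / 0.0404

t ≈ 28.6 years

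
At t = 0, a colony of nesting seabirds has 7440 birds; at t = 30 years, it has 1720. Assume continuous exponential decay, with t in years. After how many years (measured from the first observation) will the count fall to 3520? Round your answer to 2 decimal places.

t ≈ 15.33 years

r = ln(1720/7440) / 30 ≈ -0.048818 per year
t = ln(3520/7440) / r = -0.74841 / -0.048818 ≈ 15.331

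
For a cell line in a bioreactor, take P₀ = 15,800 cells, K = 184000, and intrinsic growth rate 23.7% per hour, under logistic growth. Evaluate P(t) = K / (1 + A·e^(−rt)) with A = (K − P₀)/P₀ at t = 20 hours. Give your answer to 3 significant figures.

≈ 168,000 cells

A = (184000 − 15800)/15800 = 10.64557
P(20) = 184000 / (1 + 10.64557·e^(−0.237·20)) = 184000 / (1 + 10.64557·0.008739)
= 184000 / 1.09303 ≈ 168339.72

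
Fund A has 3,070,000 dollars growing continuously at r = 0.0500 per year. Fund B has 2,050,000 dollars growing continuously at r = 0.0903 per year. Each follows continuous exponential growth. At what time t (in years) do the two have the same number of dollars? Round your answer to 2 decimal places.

3070000·e^(0.05t) = 2050000·e^(0.0903t)
3070000/2050000 = e^((0.0903 − 0.05)t) → ln(1.49756) = 0.0403·t
t = 0.40384 / 0.0403

t ≈ 10.02 years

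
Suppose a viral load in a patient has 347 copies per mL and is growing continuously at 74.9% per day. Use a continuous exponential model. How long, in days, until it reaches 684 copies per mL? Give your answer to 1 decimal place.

t ≈ 0.9 days

684 = 347 · e^(0.749·t)
t = ln(684/347) / 0.749 = ln(1.97118) / 0.749 = 0.67863 / 0.749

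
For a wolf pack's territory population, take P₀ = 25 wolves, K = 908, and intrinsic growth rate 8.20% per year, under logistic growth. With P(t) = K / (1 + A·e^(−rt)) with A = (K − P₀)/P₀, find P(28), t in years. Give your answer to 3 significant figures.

≈ 199 wolves

A = (908 − 25)/25 = 35.32
P(28) = 908 / (1 + 35.32·e^(−0.082·28)) = 908 / (1 + 35.32·0.100661)
= 908 / 4.55534 ≈ 199.33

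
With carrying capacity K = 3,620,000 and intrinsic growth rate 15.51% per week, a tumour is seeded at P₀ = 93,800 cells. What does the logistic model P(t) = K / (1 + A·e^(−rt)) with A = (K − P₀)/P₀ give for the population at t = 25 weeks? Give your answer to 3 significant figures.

≈ 2,040,000 cells

A = (3620000 − 93800)/93800 = 37.59275
P(25) = 3620000 / (1 + 37.59275·e^(−0.1551·25)) = 3620000 / (1 + 37.59275·0.020703)
= 3620000 / 1.77826 ≈ 2035692.61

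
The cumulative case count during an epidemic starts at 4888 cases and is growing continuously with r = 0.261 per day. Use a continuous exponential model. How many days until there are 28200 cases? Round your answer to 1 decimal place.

t ≈ 6.7 days

28200 = 4888 · e^(0.261·t)
t = ln(28200/4888) / 0.261 = ln(5.76923) / 0.261 = 1.75254 / 0.261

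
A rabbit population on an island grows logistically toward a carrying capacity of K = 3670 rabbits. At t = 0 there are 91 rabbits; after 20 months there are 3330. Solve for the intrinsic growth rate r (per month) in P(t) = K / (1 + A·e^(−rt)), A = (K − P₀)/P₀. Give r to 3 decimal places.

A = (3670 − 91)/91 = 39.32967
3330 = 3670/(1 + 39.32967·e^(−r·20)) → e^(−20r) = (1.1021 − 1)/39.32967 = 0.002596
r = −ln(0.002596)/20 = 5.95376/20

r ≈ 0.298 per month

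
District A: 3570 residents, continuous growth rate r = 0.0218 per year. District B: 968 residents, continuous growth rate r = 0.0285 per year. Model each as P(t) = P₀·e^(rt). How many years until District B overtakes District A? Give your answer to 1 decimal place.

3570·e^(0.0218t) = 968·e^(0.0285t)
3570/968 = e^((0.0285 − 0.0218)t) → ln(3.68802) = 0.0067·t
t = 1.30509 / 0.0067

t ≈ 194.8 years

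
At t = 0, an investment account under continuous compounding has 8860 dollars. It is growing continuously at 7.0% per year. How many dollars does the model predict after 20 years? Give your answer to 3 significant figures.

P(20) = 8860 · e^(0.07·20) = 8860 · e^(1.4)
= 8860 · 4.0552 ≈ 35929.07

≈ 35,900 dollars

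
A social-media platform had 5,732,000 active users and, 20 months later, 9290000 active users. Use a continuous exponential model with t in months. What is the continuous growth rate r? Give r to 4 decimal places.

9290000 = 5732000 · e^(r·20)
e^(20r) = 9290000/5732000 = 1.62073
r = ln(1.62073) / 20 = 0.48287 / 20

r ≈ 0.0241 per month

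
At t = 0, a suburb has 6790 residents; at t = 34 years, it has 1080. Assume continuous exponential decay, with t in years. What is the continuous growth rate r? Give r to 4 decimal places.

r ≈ -0.0541 per year

1080 = 6790 · e^(r·34)
e^(34r) = 1080/6790 = 0.15906
r = ln(0.15906) / 34 = -1.83849 / 34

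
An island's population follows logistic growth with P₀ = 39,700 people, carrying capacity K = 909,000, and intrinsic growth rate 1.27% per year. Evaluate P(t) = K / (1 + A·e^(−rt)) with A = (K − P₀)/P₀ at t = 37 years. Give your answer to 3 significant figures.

A = (909000 − 39700)/39700 = 21.89673
P(37) = 909000 / (1 + 21.89673·e^(−0.0127·37)) = 909000 / (1 + 21.89673·0.625065)
= 909000 / 14.68687 ≈ 61892.01

≈ 61,900 people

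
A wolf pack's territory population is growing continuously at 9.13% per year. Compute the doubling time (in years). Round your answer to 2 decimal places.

doubling time = ln(2) / |r| = 0.69315 / 0.0913

doubling time ≈ 7.59 years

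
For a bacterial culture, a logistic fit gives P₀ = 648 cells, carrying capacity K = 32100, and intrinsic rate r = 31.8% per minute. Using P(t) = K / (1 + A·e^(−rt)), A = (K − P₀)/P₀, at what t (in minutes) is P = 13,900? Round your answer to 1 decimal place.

t ≈ 11.4 minutes

A = (32100 − 648)/648 = 48.53704
13900 = 32100/(1 + 48.53704·e^(−0.318t)) → 1 + 48.53704·e^(−0.318t) = 2.30935
e^(−0.318t) = 0.026976 → t = ln(37.0695)/0.318 = 3.61279/0.318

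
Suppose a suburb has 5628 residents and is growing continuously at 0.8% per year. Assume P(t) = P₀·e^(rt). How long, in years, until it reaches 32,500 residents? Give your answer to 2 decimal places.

t ≈ 219.19 years

32500 = 5628 · e^(0.008·t)
t = ln(32500/5628) / 0.008 = ln(5.7747) / 0.008 = 1.75349 / 0.008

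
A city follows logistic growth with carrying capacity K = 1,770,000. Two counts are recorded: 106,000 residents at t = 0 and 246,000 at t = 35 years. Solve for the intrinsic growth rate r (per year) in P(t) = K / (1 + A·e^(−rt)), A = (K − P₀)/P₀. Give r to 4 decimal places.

A = (1770000 − 106000)/106000 = 15.69811
246000 = 1770000/(1 + 15.69811·e^(−r·35)) → e^(−35r) = (7.19512 − 1)/15.69811 = 0.394641
r = −ln(0.394641)/35 = 0.92978/35

r ≈ 0.0266 per year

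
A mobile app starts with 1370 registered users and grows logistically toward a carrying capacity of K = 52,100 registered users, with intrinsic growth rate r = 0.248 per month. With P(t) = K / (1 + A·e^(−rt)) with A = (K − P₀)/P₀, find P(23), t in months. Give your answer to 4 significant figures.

A = (52100 − 1370)/1370 = 37.0292
P(23) = 52100 / (1 + 37.0292·e^(−0.248·23)) = 52100 / (1 + 37.0292·0.003333)
= 52100 / 1.1234 ≈ 46376.91

≈ 46,380 registered users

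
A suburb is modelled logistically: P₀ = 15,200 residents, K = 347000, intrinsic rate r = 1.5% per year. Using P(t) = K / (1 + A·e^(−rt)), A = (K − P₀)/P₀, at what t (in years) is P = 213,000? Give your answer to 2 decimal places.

t ≈ 236.45 years

A = (347000 − 15200)/15200 = 21.82895
213000 = 347000/(1 + 21.82895·e^(−0.015t)) → 1 + 21.82895·e^(−0.015t) = 1.62911
e^(−0.015t) = 0.02882 → t = ln(34.69825)/0.015 = 3.54669/0.015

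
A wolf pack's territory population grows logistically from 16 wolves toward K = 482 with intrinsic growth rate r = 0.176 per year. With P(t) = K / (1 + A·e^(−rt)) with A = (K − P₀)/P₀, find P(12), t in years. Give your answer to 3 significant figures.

≈ 107 wolves

A = (482 − 16)/16 = 29.125
P(12) = 482 / (1 + 29.125·e^(−0.176·12)) = 482 / (1 + 29.125·0.120996)
= 482 / 4.524 ≈ 106.54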